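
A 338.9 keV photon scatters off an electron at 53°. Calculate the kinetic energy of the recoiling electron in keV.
70.8000 keV

By energy conservation: K_e = E_initial - E_final

First find the scattered photon energy:
Initial wavelength: λ = hc/E = 3.6584 pm
Compton shift: Δλ = λ_C(1 - cos(53°)) = 0.9661 pm
Final wavelength: λ' = 3.6584 + 0.9661 = 4.6246 pm
Final photon energy: E' = hc/λ' = 268.1000 keV

Electron kinetic energy:
K_e = E - E' = 338.9000 - 268.1000 = 70.8000 keV

(Intermediate values are shown rounded; full precision is carried through to the final answer.)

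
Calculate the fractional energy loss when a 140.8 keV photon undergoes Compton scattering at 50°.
0.0896 (or 8.96%)

Calculate initial and final photon energies:

Initial: E₀ = 140.8 keV → λ₀ = 8.8057 pm
Compton shift: Δλ = 0.8667 pm
Final wavelength: λ' = 9.6724 pm
Final energy: E' = 128.1834 keV

Fractional energy loss:
(E₀ - E')/E₀ = (140.8000 - 128.1834)/140.8000
= 12.6166/140.8000
= 0.0896
= 8.96%

(Intermediate values are shown rounded; full precision is carried through to the final answer.)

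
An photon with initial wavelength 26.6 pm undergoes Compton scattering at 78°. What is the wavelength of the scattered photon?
28.5219 pm

Using the Compton scattering formula:
λ' = λ + Δλ = λ + λ_C(1 - cos θ)

Given:
- Initial wavelength λ = 26.6 pm
- Scattering angle θ = 78°
- Compton wavelength λ_C ≈ 2.4263 pm

Calculate the shift:
Δλ = 2.4263 × (1 - cos(78°))
Δλ = 2.4263 × 0.7921
Δλ = 1.9219 pm

Final wavelength:
λ' = 26.6 + 1.9219 = 28.5219 pm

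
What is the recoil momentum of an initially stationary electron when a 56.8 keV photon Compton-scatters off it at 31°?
1.6104e-23 kg·m/s

The electron is initially at rest, so by conservation of momentum:
p⃗_e = p⃗₀ − p⃗'  (incident photon momentum minus scattered photon momentum)

Photon momentum magnitudes (p = h/λ = E/c):
λ₀ = hc/E₀ = 21.8282 pm → p₀ = h/λ₀ = 3.0356e-23 kg·m/s
Δλ = λ_C(1 − cos 31°) = 0.3466 pm
λ' = 22.1748 pm → p' = h/λ' = 2.9881e-23 kg·m/s

The scattered photon makes angle θ = 31° with the incident direction, so by the law of cosines:
|p⃗_e|² = p₀² + p'² − 2p₀p'cos θ
|p⃗_e|² = (3.0356e-23)² + (2.9881e-23)² − 2·3.0356e-23·2.9881e-23·cos(31°)
|p⃗_e| = 1.6104e-23 kg·m/s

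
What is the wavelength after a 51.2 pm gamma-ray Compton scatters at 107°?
54.3357 pm

Using the Compton scattering formula:
λ' = λ + Δλ = λ + λ_C(1 - cos θ)

Given:
- Initial wavelength λ = 51.2 pm
- Scattering angle θ = 107°
- Compton wavelength λ_C ≈ 2.4263 pm

Calculate the shift:
Δλ = 2.4263 × (1 - cos(107°))
Δλ = 2.4263 × 1.2924
Δλ = 3.1357 pm

Final wavelength:
λ' = 51.2 + 3.1357 = 54.3357 pm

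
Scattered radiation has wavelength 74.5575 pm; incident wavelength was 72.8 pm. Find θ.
74.00°

First find the wavelength shift:
Δλ = λ' - λ = 74.5575 - 72.8 = 1.7575 pm

Using Δλ = λ_C(1 - cos θ), with λ_C = h/(m_e·c) ≈ 2.42631024 pm:
cos θ = 1 - Δλ/λ_C
cos θ = 1 - 1.7575/2.42631024
cos θ = 0.275649

θ = arccos(0.275649)
θ = 74.00°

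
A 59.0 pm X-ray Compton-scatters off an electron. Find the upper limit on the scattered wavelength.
63.8526 pm (at θ = 180°)

The Compton shift is Δλ = λ_C(1 − cos θ).

Since cos θ ranges from −1 to 1, the factor (1 − cos θ) ranges from 0 to 2; the maximum shift occurs at θ = 180° (backscattering):
Δλ_max = 2λ_C = 2 × 2.4263 pm = 4.8526 pm

Maximum scattered wavelength:
λ'_max = λ₀ + Δλ_max = 59.0 + 4.8526 = 63.8526 pm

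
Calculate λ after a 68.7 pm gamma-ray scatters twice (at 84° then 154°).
75.4798 pm

Apply Compton shift twice:

First scattering at θ₁ = 84°:
Δλ₁ = λ_C(1 - cos(84°))
Δλ₁ = 2.4263 × 0.8955
Δλ₁ = 2.1727 pm

After first scattering:
λ₁ = 68.7 + 2.1727 = 70.8727 pm

Second scattering at θ₂ = 154°:
Δλ₂ = λ_C(1 - cos(154°))
Δλ₂ = 2.4263 × 1.8988
Δλ₂ = 4.6071 pm

Final wavelength:
λ₂ = 70.8727 + 4.6071 = 75.4798 pm

Total shift: Δλ_total = 2.1727 + 4.6071 = 6.7798 pm

(Intermediate values are shown rounded; full precision is carried through to the final answer.)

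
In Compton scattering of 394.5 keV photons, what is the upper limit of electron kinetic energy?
239.4313 keV

Maximum energy transfer occurs at θ = 180° (backscattering).

Initial photon: E₀ = 394.5 keV → λ₀ = 3.1428 pm

Maximum Compton shift (at 180°):
Δλ_max = 2λ_C = 2 × 2.4263 = 4.8526 pm

Final wavelength:
λ' = 3.1428 + 4.8526 = 7.9954 pm

Minimum photon energy (maximum energy to electron):
E'_min = hc/λ' = 155.0687 keV

Maximum electron kinetic energy:
K_max = E₀ - E'_min = 394.5000 - 155.0687 = 239.4313 keV

(Intermediate values are shown rounded; full precision is carried through to the final answer.)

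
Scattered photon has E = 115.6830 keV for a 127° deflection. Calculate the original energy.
181.5001 keV

Convert final energy to wavelength (hc ≈ 1239.842 keV·pm):
λ' = hc/E' = 1239.842 / 115.6830 = 10.7176 pm

Calculate the Compton shift:
Δλ = λ_C(1 - cos(127°))
Δλ = 2.4263 × (1 - cos(127°))
Δλ = 3.8865 pm

Initial wavelength:
λ = λ' - Δλ = 10.7176 - 3.8865 = 6.8311 pm

Initial energy:
E = hc/λ = 1239.842 / 6.8311 = 181.5001 keV

(Intermediate values are shown rounded; full precision is carried through to the final answer.)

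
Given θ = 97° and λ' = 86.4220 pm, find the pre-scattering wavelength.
83.7000 pm

From λ' = λ + Δλ, we have λ = λ' - Δλ

First calculate the Compton shift:
Δλ = λ_C(1 - cos θ)
Δλ = 2.4263 × (1 - cos(97°))
Δλ = 2.4263 × 1.1219
Δλ = 2.7220 pm

Initial wavelength:
λ = λ' - Δλ
λ = 86.4220 - 2.7220
λ = 83.7000 pm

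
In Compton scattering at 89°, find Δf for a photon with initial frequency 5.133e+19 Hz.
1.488e+19 Hz (decrease)

Convert frequency to wavelength (c = 299792458 m/s):
λ₀ = c/f₀ = 299792458/5.133e+19 = 5.8404921e-12 m = 5.8405 pm

Calculate Compton shift:
Δλ = λ_C(1 - cos(89°)) = 2.3840 pm

Final wavelength:
λ' = λ₀ + Δλ = 5.8405 + 2.3840 = 8.2245 pm

Final frequency:
f' = c/λ' = 299792458/8.2244574e-12 = 3.6451336e+19 Hz

Frequency shift (decrease):
Δf = f₀ - f' = 5.133e+19 - 3.6451336e+19 = 1.488e+19 Hz

(Intermediate values are shown rounded; full precision is carried through to the final answer.)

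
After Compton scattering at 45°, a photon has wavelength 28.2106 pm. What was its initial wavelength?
27.5000 pm

From λ' = λ + Δλ, we have λ = λ' - Δλ

First calculate the Compton shift:
Δλ = λ_C(1 - cos θ)
Δλ = 2.4263 × (1 - cos(45°))
Δλ = 2.4263 × 0.2929
Δλ = 0.7106 pm

Initial wavelength:
λ = λ' - Δλ
λ = 28.2106 - 0.7106
λ = 27.5000 pm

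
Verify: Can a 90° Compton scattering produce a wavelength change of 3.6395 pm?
No, inconsistent

Calculate the expected shift for θ = 90°:

Δλ_expected = λ_C(1 - cos(90°))
Δλ_expected = 2.4263 × (1 - cos(90°))
Δλ_expected = 2.4263 × 1.0000
Δλ_expected = 2.4263 pm

Given shift: 3.6395 pm
Expected shift: 2.4263 pm
Difference: 1.2132 pm

The values do not match. The given shift corresponds to θ ≈ 120.0°, not 90°.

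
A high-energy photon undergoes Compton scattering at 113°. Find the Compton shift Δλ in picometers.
3.3743 pm

Using the Compton scattering formula:
Δλ = λ_C(1 - cos θ)

where λ_C = h/(m_e·c) ≈ 2.4263 pm is the Compton wavelength of an electron.

For θ = 113°:
cos(113°) = -0.3907
1 - cos(113°) = 1.3907

Δλ = 2.4263 × 1.3907
Δλ = 3.3743 pm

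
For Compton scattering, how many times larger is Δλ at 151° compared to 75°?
151° produces the larger shift by a factor of 2.529

Calculate both shifts using Δλ = λ_C(1 - cos θ):

For θ₁ = 75°:
Δλ₁ = 2.4263 × (1 - cos(75°))
Δλ₁ = 2.4263 × 0.7412
Δλ₁ = 1.7983 pm

For θ₂ = 151°:
Δλ₂ = 2.4263 × (1 - cos(151°))
Δλ₂ = 2.4263 × 1.8746
Δλ₂ = 4.5484 pm

The 151° angle produces the larger shift.
Ratio: 4.5484/1.7983 = 2.529

(Intermediate values are shown rounded; full precision is carried through to the final answer.)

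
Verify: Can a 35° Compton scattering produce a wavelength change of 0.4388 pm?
Yes, consistent

Calculate the expected shift for θ = 35°:

Δλ_expected = λ_C(1 - cos(35°))
Δλ_expected = 2.4263 × (1 - cos(35°))
Δλ_expected = 2.4263 × 0.1808
Δλ_expected = 0.4388 pm

Given shift: 0.4388 pm
Expected shift: 0.4388 pm
Difference: 0.0000 pm

The values match. This is consistent with Compton scattering at the stated angle.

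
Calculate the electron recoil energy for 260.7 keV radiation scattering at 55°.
46.5818 keV

By energy conservation: K_e = E_initial - E_final

First find the scattered photon energy:
Initial wavelength: λ = hc/E = 4.7558 pm
Compton shift: Δλ = λ_C(1 - cos(55°)) = 1.0346 pm
Final wavelength: λ' = 4.7558 + 1.0346 = 5.7905 pm
Final photon energy: E' = hc/λ' = 214.1182 keV

Electron kinetic energy:
K_e = E - E' = 260.7000 - 214.1182 = 46.5818 keV

(Intermediate values are shown rounded; full precision is carried through to the final answer.)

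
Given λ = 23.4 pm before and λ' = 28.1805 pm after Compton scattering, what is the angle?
166.00°

First find the wavelength shift:
Δλ = λ' - λ = 28.1805 - 23.4 = 4.7805 pm

Using Δλ = λ_C(1 - cos θ), with λ_C = h/(m_e·c) ≈ 2.42631024 pm:
cos θ = 1 - Δλ/λ_C
cos θ = 1 - 4.7805/2.42631024
cos θ = -0.970276

θ = arccos(-0.970276)
θ = 166.00°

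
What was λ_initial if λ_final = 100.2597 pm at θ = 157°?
95.6000 pm

From λ' = λ + Δλ, we have λ = λ' - Δλ

First calculate the Compton shift:
Δλ = λ_C(1 - cos θ)
Δλ = 2.4263 × (1 - cos(157°))
Δλ = 2.4263 × 1.9205
Δλ = 4.6597 pm

Initial wavelength:
λ = λ' - Δλ
λ = 100.2597 - 4.6597
λ = 95.6000 pm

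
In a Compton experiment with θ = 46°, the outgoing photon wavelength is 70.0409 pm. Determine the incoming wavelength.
69.3000 pm

From λ' = λ + Δλ, we have λ = λ' - Δλ

First calculate the Compton shift:
Δλ = λ_C(1 - cos θ)
Δλ = 2.4263 × (1 - cos(46°))
Δλ = 2.4263 × 0.3053
Δλ = 0.7409 pm

Initial wavelength:
λ = λ' - Δλ
λ = 70.0409 - 0.7409
λ = 69.3000 pm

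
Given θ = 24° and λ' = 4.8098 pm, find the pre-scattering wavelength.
4.6000 pm

From λ' = λ + Δλ, we have λ = λ' - Δλ

First calculate the Compton shift:
Δλ = λ_C(1 - cos θ)
Δλ = 2.4263 × (1 - cos(24°))
Δλ = 2.4263 × 0.0865
Δλ = 0.2098 pm

Initial wavelength:
λ = λ' - Δλ
λ = 4.8098 - 0.2098
λ = 4.6000 pm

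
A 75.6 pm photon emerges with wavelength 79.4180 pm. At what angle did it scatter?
125.00°

First find the wavelength shift:
Δλ = λ' - λ = 79.4180 - 75.6 = 3.8180 pm

Using Δλ = λ_C(1 - cos θ), with λ_C = h/(m_e·c) ≈ 2.42631024 pm:
cos θ = 1 - Δλ/λ_C
cos θ = 1 - 3.8180/2.42631024
cos θ = -0.573583

θ = arccos(-0.573583)
θ = 125.00°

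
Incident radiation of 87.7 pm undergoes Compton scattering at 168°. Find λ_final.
92.4996 pm

Using the Compton scattering formula:
λ' = λ + Δλ = λ + λ_C(1 - cos θ)

Given:
- Initial wavelength λ = 87.7 pm
- Scattering angle θ = 168°
- Compton wavelength λ_C ≈ 2.4263 pm

Calculate the shift:
Δλ = 2.4263 × (1 - cos(168°))
Δλ = 2.4263 × 1.9781
Δλ = 4.7996 pm

Final wavelength:
λ' = 87.7 + 4.7996 = 92.4996 pm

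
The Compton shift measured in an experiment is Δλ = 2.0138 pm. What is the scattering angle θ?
80.21°

From the Compton formula Δλ = λ_C(1 - cos θ), we can solve for θ:

cos θ = 1 - Δλ/λ_C

Given:
- Δλ = 2.0138 pm
- λ_C = h/(m_e·c) ≈ 2.42631024 pm

cos θ = 1 - 2.0138/2.42631024
cos θ = 1 - 0.829985
cos θ = 0.170015

θ = arccos(0.170015)
θ = 80.21°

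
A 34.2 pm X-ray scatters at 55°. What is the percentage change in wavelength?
3.0253%

Calculate the Compton shift:
Δλ = λ_C(1 - cos(55°))
Δλ = 2.4263 × (1 - cos(55°))
Δλ = 2.4263 × 0.4264
Δλ = 1.0346 pm

Percentage change:
(Δλ/λ₀) × 100 = (1.0346/34.2) × 100
= 3.0253%

(Intermediate values are shown rounded; full precision is carried through to the final answer.)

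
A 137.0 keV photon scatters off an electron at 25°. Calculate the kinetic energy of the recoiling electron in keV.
3.3570 keV

By energy conservation: K_e = E_initial - E_final

First find the scattered photon energy:
Initial wavelength: λ = hc/E = 9.0499 pm
Compton shift: Δλ = λ_C(1 - cos(25°)) = 0.2273 pm
Final wavelength: λ' = 9.0499 + 0.2273 = 9.2773 pm
Final photon energy: E' = hc/λ' = 133.6430 keV

Electron kinetic energy:
K_e = E - E' = 137.0000 - 133.6430 = 3.3570 keV

(Intermediate values are shown rounded; full precision is carried through to the final answer.)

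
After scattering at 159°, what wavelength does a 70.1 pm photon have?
74.7915 pm

Using the Compton scattering formula:
λ' = λ + Δλ = λ + λ_C(1 - cos θ)

Given:
- Initial wavelength λ = 70.1 pm
- Scattering angle θ = 159°
- Compton wavelength λ_C ≈ 2.4263 pm

Calculate the shift:
Δλ = 2.4263 × (1 - cos(159°))
Δλ = 2.4263 × 1.9336
Δλ = 4.6915 pm

Final wavelength:
λ' = 70.1 + 4.6915 = 74.7915 pm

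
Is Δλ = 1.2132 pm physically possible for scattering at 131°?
No, inconsistent

Calculate the expected shift for θ = 131°:

Δλ_expected = λ_C(1 - cos(131°))
Δλ_expected = 2.4263 × (1 - cos(131°))
Δλ_expected = 2.4263 × 1.6561
Δλ_expected = 4.0181 pm

Given shift: 1.2132 pm
Expected shift: 4.0181 pm
Difference: 2.8050 pm

The values do not match. The given shift corresponds to θ ≈ 60.0°, not 131°.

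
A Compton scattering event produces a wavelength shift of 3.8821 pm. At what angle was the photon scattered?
126.87°

From the Compton formula Δλ = λ_C(1 - cos θ), we can solve for θ:

cos θ = 1 - Δλ/λ_C

Given:
- Δλ = 3.8821 pm
- λ_C = h/(m_e·c) ≈ 2.42631024 pm

cos θ = 1 - 3.8821/2.42631024
cos θ = 1 - 1.600001
cos θ = -0.600001

θ = arccos(-0.600001)
θ = 126.87°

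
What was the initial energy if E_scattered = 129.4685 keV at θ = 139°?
233.0999 keV

Convert final energy to wavelength (hc ≈ 1239.842 keV·pm):
λ' = hc/E' = 1239.842 / 129.4685 = 9.5764 pm

Calculate the Compton shift:
Δλ = λ_C(1 - cos(139°))
Δλ = 2.4263 × (1 - cos(139°))
Δλ = 4.2575 pm

Initial wavelength:
λ = λ' - Δλ = 9.5764 - 4.2575 = 5.3189 pm

Initial energy:
E = hc/λ = 1239.842 / 5.3189 = 233.0999 keV

(Intermediate values are shown rounded; full precision is carried through to the final answer.)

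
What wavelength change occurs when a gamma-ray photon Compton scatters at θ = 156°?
4.6429 pm

Using the Compton scattering formula:
Δλ = λ_C(1 - cos θ)

where λ_C = h/(m_e·c) ≈ 2.4263 pm is the Compton wavelength of an electron.

For θ = 156°:
cos(156°) = -0.9135
1 - cos(156°) = 1.9135

Δλ = 2.4263 × 1.9135
Δλ = 4.6429 pm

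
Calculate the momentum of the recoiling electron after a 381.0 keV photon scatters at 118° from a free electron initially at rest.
2.6358e-22 kg·m/s

The electron is initially at rest, so by conservation of momentum:
p⃗_e = p⃗₀ − p⃗'  (incident photon momentum minus scattered photon momentum)

Photon momentum magnitudes (p = h/λ = E/c):
λ₀ = hc/E₀ = 3.2542 pm → p₀ = h/λ₀ = 2.0362e-22 kg·m/s
Δλ = λ_C(1 − cos 118°) = 3.5654 pm
λ' = 6.8196 pm → p' = h/λ' = 9.7163e-23 kg·m/s

The scattered photon makes angle θ = 118° with the incident direction, so by the law of cosines:
|p⃗_e|² = p₀² + p'² − 2p₀p'cos θ
|p⃗_e|² = (2.0362e-22)² + (9.7163e-23)² − 2·2.0362e-22·9.7163e-23·cos(118°)
|p⃗_e| = 2.6358e-22 kg·m/s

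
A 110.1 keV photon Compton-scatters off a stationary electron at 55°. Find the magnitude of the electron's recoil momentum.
5.2238e-23 kg·m/s

The electron is initially at rest, so by conservation of momentum:
p⃗_e = p⃗₀ − p⃗'  (incident photon momentum minus scattered photon momentum)

Photon momentum magnitudes (p = h/λ = E/c):
λ₀ = hc/E₀ = 11.2611 pm → p₀ = h/λ₀ = 5.8841e-23 kg·m/s
Δλ = λ_C(1 − cos 55°) = 1.0346 pm
λ' = 12.2957 pm → p' = h/λ' = 5.3889e-23 kg·m/s

The scattered photon makes angle θ = 55° with the incident direction, so by the law of cosines:
|p⃗_e|² = p₀² + p'² − 2p₀p'cos θ
|p⃗_e|² = (5.8841e-23)² + (5.3889e-23)² − 2·5.8841e-23·5.3889e-23·cos(55°)
|p⃗_e| = 5.2238e-23 kg·m/s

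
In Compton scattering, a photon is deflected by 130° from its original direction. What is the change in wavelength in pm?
3.9859 pm

Using the Compton scattering formula:
Δλ = λ_C(1 - cos θ)

where λ_C = h/(m_e·c) ≈ 2.4263 pm is the Compton wavelength of an electron.

For θ = 130°:
cos(130°) = -0.6428
1 - cos(130°) = 1.6428

Δλ = 2.4263 × 1.6428
Δλ = 3.9859 pm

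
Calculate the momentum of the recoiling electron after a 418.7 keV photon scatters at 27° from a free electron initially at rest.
1.0177e-22 kg·m/s

The electron is initially at rest, so by conservation of momentum:
p⃗_e = p⃗₀ − p⃗'  (incident photon momentum minus scattered photon momentum)

Photon momentum magnitudes (p = h/λ = E/c):
λ₀ = hc/E₀ = 2.9612 pm → p₀ = h/λ₀ = 2.2377e-22 kg·m/s
Δλ = λ_C(1 − cos 27°) = 0.2645 pm
λ' = 3.2256 pm → p' = h/λ' = 2.0542e-22 kg·m/s

The scattered photon makes angle θ = 27° with the incident direction, so by the law of cosines:
|p⃗_e|² = p₀² + p'² − 2p₀p'cos θ
|p⃗_e|² = (2.2377e-22)² + (2.0542e-22)² − 2·2.2377e-22·2.0542e-22·cos(27°)
|p⃗_e| = 1.0177e-22 kg·m/s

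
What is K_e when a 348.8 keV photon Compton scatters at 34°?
36.4501 keV

By energy conservation: K_e = E_initial - E_final

First find the scattered photon energy:
Initial wavelength: λ = hc/E = 3.5546 pm
Compton shift: Δλ = λ_C(1 - cos(34°)) = 0.4148 pm
Final wavelength: λ' = 3.5546 + 0.4148 = 3.9694 pm
Final photon energy: E' = hc/λ' = 312.3499 keV

Electron kinetic energy:
K_e = E - E' = 348.8000 - 312.3499 = 36.4501 keV

(Intermediate values are shown rounded; full precision is carried through to the final answer.)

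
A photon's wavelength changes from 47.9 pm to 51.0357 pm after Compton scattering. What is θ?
107.00°

First find the wavelength shift:
Δλ = λ' - λ = 51.0357 - 47.9 = 3.1357 pm

Using Δλ = λ_C(1 - cos θ), with λ_C = h/(m_e·c) ≈ 2.42631024 pm:
cos θ = 1 - Δλ/λ_C
cos θ = 1 - 3.1357/2.42631024
cos θ = -0.292374

θ = arccos(-0.292374)
θ = 107.00°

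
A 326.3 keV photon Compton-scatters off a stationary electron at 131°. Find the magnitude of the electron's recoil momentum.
2.3872e-22 kg·m/s

The electron is initially at rest, so by conservation of momentum:
p⃗_e = p⃗₀ − p⃗'  (incident photon momentum minus scattered photon momentum)

Photon momentum magnitudes (p = h/λ = E/c):
λ₀ = hc/E₀ = 3.7997 pm → p₀ = h/λ₀ = 1.7438e-22 kg·m/s
Δλ = λ_C(1 − cos 131°) = 4.0181 pm
λ' = 7.8178 pm → p' = h/λ' = 8.4756e-23 kg·m/s

The scattered photon makes angle θ = 131° with the incident direction, so by the law of cosines:
|p⃗_e|² = p₀² + p'² − 2p₀p'cos θ
|p⃗_e|² = (1.7438e-22)² + (8.4756e-23)² − 2·1.7438e-22·8.4756e-23·cos(131°)
|p⃗_e| = 2.3872e-22 kg·m/s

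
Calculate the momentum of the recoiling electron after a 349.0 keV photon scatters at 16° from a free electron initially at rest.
5.1467e-23 kg·m/s

The electron is initially at rest, so by conservation of momentum:
p⃗_e = p⃗₀ − p⃗'  (incident photon momentum minus scattered photon momentum)

Photon momentum magnitudes (p = h/λ = E/c):
λ₀ = hc/E₀ = 3.5526 pm → p₀ = h/λ₀ = 1.8652e-22 kg·m/s
Δλ = λ_C(1 − cos 16°) = 0.0940 pm
λ' = 3.6465 pm → p' = h/λ' = 1.8171e-22 kg·m/s

The scattered photon makes angle θ = 16° with the incident direction, so by the law of cosines:
|p⃗_e|² = p₀² + p'² − 2p₀p'cos θ
|p⃗_e|² = (1.8652e-22)² + (1.8171e-22)² − 2·1.8652e-22·1.8171e-22·cos(16°)
|p⃗_e| = 5.1467e-23 kg·m/s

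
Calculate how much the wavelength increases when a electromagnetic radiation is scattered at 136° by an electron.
4.1717 pm

Using the Compton scattering formula:
Δλ = λ_C(1 - cos θ)

where λ_C = h/(m_e·c) ≈ 2.4263 pm is the Compton wavelength of an electron.

For θ = 136°:
cos(136°) = -0.7193
1 - cos(136°) = 1.7193

Δλ = 2.4263 × 1.7193
Δλ = 4.1717 pm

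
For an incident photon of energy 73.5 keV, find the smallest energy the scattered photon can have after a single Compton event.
57.0798 keV (at θ = 180°)

The scattered photon has minimum energy when its wavelength is maximum, i.e., when the Compton shift Δλ = λ_C(1 − cos θ) is maximum. This occurs at θ = 180° (backscattering), giving Δλ_max = 2λ_C = 4.8526 pm.

Initial wavelength: λ₀ = hc/E₀ = 16.8686 pm
Maximum final wavelength: λ'_max = λ₀ + 2λ_C = 16.8686 + 4.8526 = 21.7212 pm
Minimum final energy: E'_min = hc/λ'_max = 57.0798 keV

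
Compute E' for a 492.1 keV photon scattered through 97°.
236.5436 keV

First convert energy to wavelength:
λ = hc/E, with hc ≈ 1239.842 keV·pm (i.e. 1239.842 eV·nm)

For E = 492.1 keV = 492100 eV:
λ = 1239.842 keV·pm / 492.1 keV
λ = 2.5195 pm

Calculate the Compton shift:
Δλ = λ_C(1 - cos(97°)) = 2.4263 × 1.1219
Δλ = 2.7220 pm

Final wavelength:
λ' = 2.5195 + 2.7220 = 5.2415 pm

Final energy:
E' = hc/λ' = 1239.842 / 5.2415 = 236.5436 keV

(Intermediate values are shown rounded; full precision is carried through to the final answer.)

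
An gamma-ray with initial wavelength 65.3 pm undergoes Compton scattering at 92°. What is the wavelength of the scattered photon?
67.8110 pm

Using the Compton scattering formula:
λ' = λ + Δλ = λ + λ_C(1 - cos θ)

Given:
- Initial wavelength λ = 65.3 pm
- Scattering angle θ = 92°
- Compton wavelength λ_C ≈ 2.4263 pm

Calculate the shift:
Δλ = 2.4263 × (1 - cos(92°))
Δλ = 2.4263 × 1.0349
Δλ = 2.5110 pm

Final wavelength:
λ' = 65.3 + 2.5110 = 67.8110 pm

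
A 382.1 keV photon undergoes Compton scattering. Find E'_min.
153.1155 keV (at θ = 180°)

The scattered photon has minimum energy when its wavelength is maximum, i.e., when the Compton shift Δλ = λ_C(1 − cos θ) is maximum. This occurs at θ = 180° (backscattering), giving Δλ_max = 2λ_C = 4.8526 pm.

Initial wavelength: λ₀ = hc/E₀ = 3.2448 pm
Maximum final wavelength: λ'_max = λ₀ + 2λ_C = 3.2448 + 4.8526 = 8.0974 pm
Minimum final energy: E'_min = hc/λ'_max = 153.1155 keV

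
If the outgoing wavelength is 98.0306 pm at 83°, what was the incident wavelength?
95.9000 pm

From λ' = λ + Δλ, we have λ = λ' - Δλ

First calculate the Compton shift:
Δλ = λ_C(1 - cos θ)
Δλ = 2.4263 × (1 - cos(83°))
Δλ = 2.4263 × 0.8781
Δλ = 2.1306 pm

Initial wavelength:
λ = λ' - Δλ
λ = 98.0306 - 2.1306
λ = 95.9000 pm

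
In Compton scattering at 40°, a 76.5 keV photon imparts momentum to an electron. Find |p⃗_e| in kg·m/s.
2.7524e-23 kg·m/s

The electron is initially at rest, so by conservation of momentum:
p⃗_e = p⃗₀ − p⃗'  (incident photon momentum minus scattered photon momentum)

Photon momentum magnitudes (p = h/λ = E/c):
λ₀ = hc/E₀ = 16.2071 pm → p₀ = h/λ₀ = 4.0884e-23 kg·m/s
Δλ = λ_C(1 − cos 40°) = 0.5676 pm
λ' = 16.7747 pm → p' = h/λ' = 3.9500e-23 kg·m/s

The scattered photon makes angle θ = 40° with the incident direction, so by the law of cosines:
|p⃗_e|² = p₀² + p'² − 2p₀p'cos θ
|p⃗_e|² = (4.0884e-23)² + (3.9500e-23)² − 2·4.0884e-23·3.9500e-23·cos(40°)
|p⃗_e| = 2.7524e-23 kg·m/s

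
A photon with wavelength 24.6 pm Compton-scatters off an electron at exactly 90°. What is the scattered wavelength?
27.0263 pm

Using the Compton formula: λ' = λ + λ_C(1 − cos θ)

For θ = 90°, cos θ = 0 (exact) = 0.0000, so:
1 − cos 90° = 1 − (0) = 1.0000

Δλ = λ_C × 1.0000 = 2.4263 × 1.0000 = 2.4263 pm

λ' = 24.6 + 2.4263 = 27.0263 pm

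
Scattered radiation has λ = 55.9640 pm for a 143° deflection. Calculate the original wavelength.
51.6000 pm

From λ' = λ + Δλ, we have λ = λ' - Δλ

First calculate the Compton shift:
Δλ = λ_C(1 - cos θ)
Δλ = 2.4263 × (1 - cos(143°))
Δλ = 2.4263 × 1.7986
Δλ = 4.3640 pm

Initial wavelength:
λ = λ' - Δλ
λ = 55.9640 - 4.3640
λ = 51.6000 pm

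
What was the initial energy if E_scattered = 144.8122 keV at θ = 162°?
323.8999 keV

Convert final energy to wavelength (hc ≈ 1239.842 keV·pm):
λ' = hc/E' = 1239.842 / 144.8122 = 8.5617 pm

Calculate the Compton shift:
Δλ = λ_C(1 - cos(162°))
Δλ = 2.4263 × (1 - cos(162°))
Δλ = 4.7339 pm

Initial wavelength:
λ = λ' - Δλ = 8.5617 - 4.7339 = 3.8279 pm

Initial energy:
E = hc/λ = 1239.842 / 3.8279 = 323.8999 keV

(Intermediate values are shown rounded; full precision is carried through to the final answer.)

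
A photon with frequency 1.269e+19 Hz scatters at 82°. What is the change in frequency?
1.031e+18 Hz (decrease)

Convert frequency to wavelength (c = 299792458 m/s):
λ₀ = c/f₀ = 299792458/1.269e+19 = 2.3624307e-11 m = 23.6243 pm

Calculate Compton shift:
Δλ = λ_C(1 - cos(82°)) = 2.0886 pm

Final wavelength:
λ' = λ₀ + Δλ = 23.6243 + 2.0886 = 25.7129 pm

Final frequency:
f' = c/λ' = 299792458/2.5712940e-11 = 1.1659206e+19 Hz

Frequency shift (decrease):
Δf = f₀ - f' = 1.269e+19 - 1.1659206e+19 = 1.031e+18 Hz

(Intermediate values are shown rounded; full precision is carried through to the final answer.)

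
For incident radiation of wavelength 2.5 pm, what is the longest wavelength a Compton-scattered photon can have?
7.3526 pm (at θ = 180°)

The Compton shift is Δλ = λ_C(1 − cos θ).

Since cos θ ranges from −1 to 1, the factor (1 − cos θ) ranges from 0 to 2; the maximum shift occurs at θ = 180° (backscattering):
Δλ_max = 2λ_C = 2 × 2.4263 pm = 4.8526 pm

Maximum scattered wavelength:
λ'_max = λ₀ + Δλ_max = 2.5 + 4.8526 = 7.3526 pm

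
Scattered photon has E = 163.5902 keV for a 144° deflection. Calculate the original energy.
388.7001 keV

Convert final energy to wavelength (hc ≈ 1239.842 keV·pm):
λ' = hc/E' = 1239.842 / 163.5902 = 7.5790 pm

Calculate the Compton shift:
Δλ = λ_C(1 - cos(144°))
Δλ = 2.4263 × (1 - cos(144°))
Δλ = 4.3892 pm

Initial wavelength:
λ = λ' - Δλ = 7.5790 - 4.3892 = 3.1897 pm

Initial energy:
E = hc/λ = 1239.842 / 3.1897 = 388.7001 keV

(Intermediate values are shown rounded; full precision is carried through to the final answer.)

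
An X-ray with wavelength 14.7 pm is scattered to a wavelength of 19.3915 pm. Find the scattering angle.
159.00°

First find the wavelength shift:
Δλ = λ' - λ = 19.3915 - 14.7 = 4.6915 pm

Using Δλ = λ_C(1 - cos θ), with λ_C = h/(m_e·c) ≈ 2.42631024 pm:
cos θ = 1 - Δλ/λ_C
cos θ = 1 - 4.6915/2.42631024
cos θ = -0.933594

θ = arccos(-0.933594)
θ = 159.00°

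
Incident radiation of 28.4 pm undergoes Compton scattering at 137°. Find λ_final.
32.6008 pm

Using the Compton scattering formula:
λ' = λ + Δλ = λ + λ_C(1 - cos θ)

Given:
- Initial wavelength λ = 28.4 pm
- Scattering angle θ = 137°
- Compton wavelength λ_C ≈ 2.4263 pm

Calculate the shift:
Δλ = 2.4263 × (1 - cos(137°))
Δλ = 2.4263 × 1.7314
Δλ = 4.2008 pm

Final wavelength:
λ' = 28.4 + 4.2008 = 32.6008 pm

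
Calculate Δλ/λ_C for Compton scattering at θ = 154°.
1.8988 λ_C

The Compton shift formula is:
Δλ = λ_C(1 - cos θ)

Dividing both sides by λ_C:
Δλ/λ_C = 1 - cos θ

For θ = 154°:
Δλ/λ_C = 1 - cos(154°)
Δλ/λ_C = 1 - -0.8988
Δλ/λ_C = 1.8988

This means the shift is 1.8988 × λ_C = 4.6071 pm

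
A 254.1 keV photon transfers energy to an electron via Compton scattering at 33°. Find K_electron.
18.8708 keV

By energy conservation: K_e = E_initial - E_final

First find the scattered photon energy:
Initial wavelength: λ = hc/E = 4.8793 pm
Compton shift: Δλ = λ_C(1 - cos(33°)) = 0.3914 pm
Final wavelength: λ' = 4.8793 + 0.3914 = 5.2708 pm
Final photon energy: E' = hc/λ' = 235.2292 keV

Electron kinetic energy:
K_e = E - E' = 254.1000 - 235.2292 = 18.8708 keV

(Intermediate values are shown rounded; full precision is carried through to the final answer.)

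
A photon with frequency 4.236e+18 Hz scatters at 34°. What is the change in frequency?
2.468e+16 Hz (decrease)

Convert frequency to wavelength (c = 299792458 m/s):
λ₀ = c/f₀ = 299792458/4.236e+18 = 7.0772535e-11 m = 70.7725 pm

Calculate Compton shift:
Δλ = λ_C(1 - cos(34°)) = 0.4148 pm

Final wavelength:
λ' = λ₀ + Δλ = 70.7725 + 0.4148 = 71.1873 pm

Final frequency:
f' = c/λ' = 299792458/7.1187343e-11 = 4.2113169e+18 Hz

Frequency shift (decrease):
Δf = f₀ - f' = 4.236e+18 - 4.2113169e+18 = 2.468e+16 Hz

(Intermediate values are shown rounded; full precision is carried through to the final answer.)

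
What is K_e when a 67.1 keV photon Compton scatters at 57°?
3.7858 keV

By energy conservation: K_e = E_initial - E_final

First find the scattered photon energy:
Initial wavelength: λ = hc/E = 18.4775 pm
Compton shift: Δλ = λ_C(1 - cos(57°)) = 1.1048 pm
Final wavelength: λ' = 18.4775 + 1.1048 = 19.5824 pm
Final photon energy: E' = hc/λ' = 63.3142 keV

Electron kinetic energy:
K_e = E - E' = 67.1000 - 63.3142 = 3.7858 keV

(Intermediate values are shown rounded; full precision is carried through to the final answer.)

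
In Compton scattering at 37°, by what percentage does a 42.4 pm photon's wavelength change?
1.1523%

Calculate the Compton shift:
Δλ = λ_C(1 - cos(37°))
Δλ = 2.4263 × (1 - cos(37°))
Δλ = 2.4263 × 0.2014
Δλ = 0.4886 pm

Percentage change:
(Δλ/λ₀) × 100 = (0.4886/42.4) × 100
= 1.1523%

(Intermediate values are shown rounded; full precision is carried through to the final answer.)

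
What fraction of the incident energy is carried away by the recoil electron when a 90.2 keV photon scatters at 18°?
0.0086 (or 0.86%)

Calculate initial and final photon energies:

Initial: E₀ = 90.2 keV → λ₀ = 13.7455 pm
Compton shift: Δλ = 0.1188 pm
Final wavelength: λ' = 13.8642 pm
Final energy: E' = 89.4274 keV

Fractional energy loss:
(E₀ - E')/E₀ = (90.2000 - 89.4274)/90.2000
= 0.7726/90.2000
= 0.0086
= 0.86%

(Intermediate values are shown rounded; full precision is carried through to the final answer.)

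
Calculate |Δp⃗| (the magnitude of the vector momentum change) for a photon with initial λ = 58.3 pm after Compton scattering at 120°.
1.9110e-23 kg·m/s

Photon momentum magnitude is p = h/λ.

Initial momentum:
p₀ = h/λ = 6.6261e-34/5.8300e-11 = 1.1365e-23 kg·m/s

After scattering:
λ' = λ + Δλ = 58.3 + 3.6395 = 61.9395 pm
p' = h/λ' = 6.6261e-34/6.1939e-11 = 1.0698e-23 kg·m/s

Momentum is a vector; the scattered photon's direction makes angle θ = 120° with the incident direction. The magnitude of the vector change Δp⃗ = p⃗₀ − p⃗' is found from the law of cosines:
|Δp⃗|² = p₀² + p'² − 2p₀p'cos θ
|Δp⃗|² = (1.1365e-23)² + (1.0698e-23)² − 2·1.1365e-23·1.0698e-23·cos(120°)
|Δp⃗| = 1.9110e-23 kg·m/s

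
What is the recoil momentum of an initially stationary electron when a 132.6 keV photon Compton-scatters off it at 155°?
1.1559e-22 kg·m/s

The electron is initially at rest, so by conservation of momentum:
p⃗_e = p⃗₀ − p⃗'  (incident photon momentum minus scattered photon momentum)

Photon momentum magnitudes (p = h/λ = E/c):
λ₀ = hc/E₀ = 9.3502 pm → p₀ = h/λ₀ = 7.0865e-23 kg·m/s
Δλ = λ_C(1 − cos 155°) = 4.6253 pm
λ' = 13.9755 pm → p' = h/λ' = 4.7412e-23 kg·m/s

The scattered photon makes angle θ = 155° with the incident direction, so by the law of cosines:
|p⃗_e|² = p₀² + p'² − 2p₀p'cos θ
|p⃗_e|² = (7.0865e-23)² + (4.7412e-23)² − 2·7.0865e-23·4.7412e-23·cos(155°)
|p⃗_e| = 1.1559e-22 kg·m/s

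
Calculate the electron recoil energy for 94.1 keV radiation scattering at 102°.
17.1225 keV

By energy conservation: K_e = E_initial - E_final

First find the scattered photon energy:
Initial wavelength: λ = hc/E = 13.1758 pm
Compton shift: Δλ = λ_C(1 - cos(102°)) = 2.9308 pm
Final wavelength: λ' = 13.1758 + 2.9308 = 16.1066 pm
Final photon energy: E' = hc/λ' = 76.9775 keV

Electron kinetic energy:
K_e = E - E' = 94.1000 - 76.9775 = 17.1225 keV

(Intermediate values are shown rounded; full precision is carried through to the final answer.)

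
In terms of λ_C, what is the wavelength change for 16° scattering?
0.0387 λ_C

The Compton shift formula is:
Δλ = λ_C(1 - cos θ)

Dividing both sides by λ_C:
Δλ/λ_C = 1 - cos θ

For θ = 16°:
Δλ/λ_C = 1 - cos(16°)
Δλ/λ_C = 1 - 0.9613
Δλ/λ_C = 0.0387

This means the shift is 0.0387 × λ_C = 0.0940 pm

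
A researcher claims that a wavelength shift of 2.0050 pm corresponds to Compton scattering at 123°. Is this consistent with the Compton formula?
No, inconsistent

Calculate the expected shift for θ = 123°:

Δλ_expected = λ_C(1 - cos(123°))
Δλ_expected = 2.4263 × (1 - cos(123°))
Δλ_expected = 2.4263 × 1.5446
Δλ_expected = 3.7478 pm

Given shift: 2.0050 pm
Expected shift: 3.7478 pm
Difference: 1.7428 pm

The values do not match. The given shift corresponds to θ ≈ 80.0°, not 123°.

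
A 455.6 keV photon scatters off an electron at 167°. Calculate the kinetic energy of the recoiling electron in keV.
290.5468 keV

By energy conservation: K_e = E_initial - E_final

First find the scattered photon energy:
Initial wavelength: λ = hc/E = 2.7213 pm
Compton shift: Δλ = λ_C(1 - cos(167°)) = 4.7904 pm
Final wavelength: λ' = 2.7213 + 4.7904 = 7.5118 pm
Final photon energy: E' = hc/λ' = 165.0532 keV

Electron kinetic energy:
K_e = E - E' = 455.6000 - 165.0532 = 290.5468 keV

(Intermediate values are shown rounded; full precision is carried through to the final answer.)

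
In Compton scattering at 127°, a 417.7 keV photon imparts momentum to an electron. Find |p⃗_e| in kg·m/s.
2.9180e-22 kg·m/s

The electron is initially at rest, so by conservation of momentum:
p⃗_e = p⃗₀ − p⃗'  (incident photon momentum minus scattered photon momentum)

Photon momentum magnitudes (p = h/λ = E/c):
λ₀ = hc/E₀ = 2.9683 pm → p₀ = h/λ₀ = 2.2323e-22 kg·m/s
Δλ = λ_C(1 − cos 127°) = 3.8865 pm
λ' = 6.8548 pm → p' = h/λ' = 9.6664e-23 kg·m/s

The scattered photon makes angle θ = 127° with the incident direction, so by the law of cosines:
|p⃗_e|² = p₀² + p'² − 2p₀p'cos θ
|p⃗_e|² = (2.2323e-22)² + (9.6664e-23)² − 2·2.2323e-22·9.6664e-23·cos(127°)
|p⃗_e| = 2.9180e-22 kg·m/s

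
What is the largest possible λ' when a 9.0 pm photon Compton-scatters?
13.8526 pm (at θ = 180°)

The Compton shift is Δλ = λ_C(1 − cos θ).

Since cos θ ranges from −1 to 1, the factor (1 − cos θ) ranges from 0 to 2; the maximum shift occurs at θ = 180° (backscattering):
Δλ_max = 2λ_C = 2 × 2.4263 pm = 4.8526 pm

Maximum scattered wavelength:
λ'_max = λ₀ + Δλ_max = 9.0 + 4.8526 = 13.8526 pm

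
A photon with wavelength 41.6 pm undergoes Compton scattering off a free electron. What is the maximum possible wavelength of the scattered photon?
46.4526 pm (at θ = 180°)

The Compton shift is Δλ = λ_C(1 − cos θ).

Since cos θ ranges from −1 to 1, the factor (1 − cos θ) ranges from 0 to 2; the maximum shift occurs at θ = 180° (backscattering):
Δλ_max = 2λ_C = 2 × 2.4263 pm = 4.8526 pm

Maximum scattered wavelength:
λ'_max = λ₀ + Δλ_max = 41.6 + 4.8526 = 46.4526 pm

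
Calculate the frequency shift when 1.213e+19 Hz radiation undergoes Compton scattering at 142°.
1.811e+18 Hz (decrease)

Convert frequency to wavelength (c = 299792458 m/s):
λ₀ = c/f₀ = 299792458/1.213e+19 = 2.4714959e-11 m = 24.7150 pm

Calculate Compton shift:
Δλ = λ_C(1 - cos(142°)) = 4.3383 pm

Final wavelength:
λ' = λ₀ + Δλ = 24.7150 + 4.3383 = 29.0532 pm

Final frequency:
f' = c/λ' = 299792458/2.9053228e-11 = 1.0318731e+19 Hz

Frequency shift (decrease):
Δf = f₀ - f' = 1.213e+19 - 1.0318731e+19 = 1.811e+18 Hz

(Intermediate values are shown rounded; full precision is carried through to the final answer.)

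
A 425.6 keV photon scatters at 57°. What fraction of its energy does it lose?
0.2750 (or 27.50%)

Calculate initial and final photon energies:

Initial: E₀ = 425.6 keV → λ₀ = 2.9132 pm
Compton shift: Δλ = 1.1048 pm
Final wavelength: λ' = 4.0180 pm
Final energy: E' = 308.5712 keV

Fractional energy loss:
(E₀ - E')/E₀ = (425.6000 - 308.5712)/425.6000
= 117.0288/425.6000
= 0.2750
= 27.50%

(Intermediate values are shown rounded; full precision is carried through to the final answer.)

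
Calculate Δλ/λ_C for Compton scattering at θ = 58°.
0.4701 λ_C

The Compton shift formula is:
Δλ = λ_C(1 - cos θ)

Dividing both sides by λ_C:
Δλ/λ_C = 1 - cos θ

For θ = 58°:
Δλ/λ_C = 1 - cos(58°)
Δλ/λ_C = 1 - 0.5299
Δλ/λ_C = 0.4701

This means the shift is 0.4701 × λ_C = 1.1406 pm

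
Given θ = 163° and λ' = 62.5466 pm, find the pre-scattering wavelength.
57.8000 pm

From λ' = λ + Δλ, we have λ = λ' - Δλ

First calculate the Compton shift:
Δλ = λ_C(1 - cos θ)
Δλ = 2.4263 × (1 - cos(163°))
Δλ = 2.4263 × 1.9563
Δλ = 4.7466 pm

Initial wavelength:
λ = λ' - Δλ
λ = 62.5466 - 4.7466
λ = 57.8000 pm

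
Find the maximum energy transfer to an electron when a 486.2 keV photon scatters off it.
318.7146 keV

Maximum energy transfer occurs at θ = 180° (backscattering).

Initial photon: E₀ = 486.2 keV → λ₀ = 2.5501 pm

Maximum Compton shift (at 180°):
Δλ_max = 2λ_C = 2 × 2.4263 = 4.8526 pm

Final wavelength:
λ' = 2.5501 + 4.8526 = 7.4027 pm

Minimum photon energy (maximum energy to electron):
E'_min = hc/λ' = 167.4854 keV

Maximum electron kinetic energy:
K_max = E₀ - E'_min = 486.2000 - 167.4854 = 318.7146 keV

(Intermediate values are shown rounded; full precision is carried through to the final answer.)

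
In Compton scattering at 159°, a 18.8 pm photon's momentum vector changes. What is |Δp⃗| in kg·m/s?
6.2402e-23 kg·m/s

Photon momentum magnitude is p = h/λ.

Initial momentum:
p₀ = h/λ = 6.6261e-34/1.8800e-11 = 3.5245e-23 kg·m/s

After scattering:
λ' = λ + Δλ = 18.8 + 4.6915 = 23.4915 pm
p' = h/λ' = 6.6261e-34/2.3491e-11 = 2.8206e-23 kg·m/s

Momentum is a vector; the scattered photon's direction makes angle θ = 159° with the incident direction. The magnitude of the vector change Δp⃗ = p⃗₀ − p⃗' is found from the law of cosines:
|Δp⃗|² = p₀² + p'² − 2p₀p'cos θ
|Δp⃗|² = (3.5245e-23)² + (2.8206e-23)² − 2·3.5245e-23·2.8206e-23·cos(159°)
|Δp⃗| = 6.2402e-23 kg·m/s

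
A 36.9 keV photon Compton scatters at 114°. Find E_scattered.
33.4973 keV

First convert energy to wavelength:
λ = hc/E, with hc ≈ 1239.842 keV·pm (i.e. 1239.842 eV·nm)

For E = 36.9 keV = 36900 eV:
λ = 1239.842 keV·pm / 36.9 keV
λ = 33.6001 pm

Calculate the Compton shift:
Δλ = λ_C(1 - cos(114°)) = 2.4263 × 1.4067
Δλ = 3.4132 pm

Final wavelength:
λ' = 33.6001 + 3.4132 = 37.0132 pm

Final energy:
E' = hc/λ' = 1239.842 / 37.0132 = 33.4973 keV

(Intermediate values are shown rounded; full precision is carried through to the final answer.)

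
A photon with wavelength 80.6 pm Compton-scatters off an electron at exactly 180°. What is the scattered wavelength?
85.4526 pm

Using the Compton formula: λ' = λ + λ_C(1 − cos θ)

For θ = 180°, cos θ = -1 (exact) = -1.0000, so:
1 − cos 180° = 1 − (-1) = 2.0000

Δλ = λ_C × 2.0000 = 2.4263 × 2.0000 = 4.8526 pm

λ' = 80.6 + 4.8526 = 85.4526 pm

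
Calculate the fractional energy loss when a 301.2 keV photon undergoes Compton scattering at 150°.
0.5238 (or 52.38%)

Calculate initial and final photon energies:

Initial: E₀ = 301.2 keV → λ₀ = 4.1163 pm
Compton shift: Δλ = 4.5276 pm
Final wavelength: λ' = 8.6439 pm
Final energy: E' = 143.4355 keV

Fractional energy loss:
(E₀ - E')/E₀ = (301.2000 - 143.4355)/301.2000
= 157.7645/301.2000
= 0.5238
= 52.38%

(Intermediate values are shown rounded; full precision is carried through to the final answer.)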